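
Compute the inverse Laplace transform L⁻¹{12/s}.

L⁻¹{c/s} = c, so L⁻¹{12/s} = 12

Final answer: 12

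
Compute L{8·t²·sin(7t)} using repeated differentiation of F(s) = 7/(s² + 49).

F(s) = 7/(s² + 49). F'(s) = -14s/(s² + 49)². F''(s) = -14(49 - 3s²)/(s² + 49)³ = (42s² - 686)/(s² + 49)³. So L{t²·sin(7t)} = (-1)² F''(s) = (42s² - 686)/(s² + 49)³. Then L{8·t²·sin(7t)} = 8·(42s² - 686)/(s² + 49)³ = (336s² - 5488)/(s² + 49)³

Final answer: (336s² - 5488)/(s² + 49)³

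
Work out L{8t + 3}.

L{8t + 3} = 8·L{t} + 3·L{1} = 8/s² + 3/s

Final answer: 8/s² + 3/s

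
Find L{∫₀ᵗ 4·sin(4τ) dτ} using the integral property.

L{∫₀ᵗ f(τ)dτ} = F(s)/s with F(s) = 16/(s² + 16), so the result is (16/(s² + 16))/s = 16/(s(s² + 16))

Final answer: 16/(s(s² + 16))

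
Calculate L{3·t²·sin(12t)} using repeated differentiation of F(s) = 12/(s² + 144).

F(s) = 12/(s² + 144). F'(s) = -24s/(s² + 144)². F''(s) = -24(144 - 3s²)/(s² + 144)³ = (72s² - 3456)/(s² + 144)³. So L{t²·sin(12t)} = (-1)² F''(s) = (72s² - 3456)/(s² + 144)³. Then L{3·t²·sin(12t)} = 3·(72s² - 3456)/(s² + 144)³ = (216s² - 10368)/(s² + 144)³

Final answer: (216s² - 10368)/(s² + 144)³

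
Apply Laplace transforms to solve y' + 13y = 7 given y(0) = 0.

sY + 13Y = 7/s. Y = 7/(s(s+13)). Partial fractions: Y = 7/13/s - 7/13/(s+13)

Final answer: y(t) = 7/13(1 - e^(-13t))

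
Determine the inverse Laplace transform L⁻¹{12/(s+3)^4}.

L⁻¹{n!/(s-a)^(n+1)} = t^n·e^(at) with n=3, a=-3. So L⁻¹{6/(s+3)^4} = t^3·e^(-3t), and L⁻¹{12/(s+3)^4} = (12/6)·t^3·e^(-3t) = 2·t^3·e^(-3t)

Final answer: 2·t^3·e^(-3t)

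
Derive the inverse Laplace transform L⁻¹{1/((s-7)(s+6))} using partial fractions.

Decompose: A/(s-7) + B/(s+6). A = 1/13, B = -1/13. f(t) = (e^(7t) - e^(-6t))/13

Final answer: (e^(7t) - e^(-6t))/13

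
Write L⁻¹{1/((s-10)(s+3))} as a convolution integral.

1/((s-10)(s+3)) = (1/(s-10))·(1/(s+3)) = L{e^(10t)}·L{e^(-3t)}. So f(t) = e^(10t)*e^(-3t) = ∫₀ᵗ e^(10τ)·e^(-3(t-τ)) dτ

Final answer: ∫₀ᵗ e^(10τ)·e^(-3(t-τ)) dτ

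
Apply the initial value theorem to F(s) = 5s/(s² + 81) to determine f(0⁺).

f(0⁺) = lim_{s→∞} s·5s/(s² + 81) = lim_{s→∞} 5s²/(s² + 81) = 5

Final answer: 5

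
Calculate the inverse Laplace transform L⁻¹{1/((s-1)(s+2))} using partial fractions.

Decompose: A/(s-1) + B/(s+2). A = 1/3, B = -1/3. f(t) = (e^t - e^(-2t))/3

Final answer: (e^t - e^(-2t))/3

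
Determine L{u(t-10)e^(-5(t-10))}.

u(t-a)f(t-a) with f(t)=e^(-5t). L{e^(-5t)} = 1/(s+5). By time shift: e^(-10s)/(s+5)

Final answer: e^(-10s)/(s+5)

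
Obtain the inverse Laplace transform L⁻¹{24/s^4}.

L⁻¹{n!/s^(n+1)} = t^n with n=3. So L⁻¹{6/s^4} = t^3, and L⁻¹{24/s^4} = (24/6)·t^3 = 4·t^3

Final answer: 4·t^3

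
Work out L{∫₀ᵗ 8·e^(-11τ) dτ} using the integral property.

L{∫₀ᵗ f(τ)dτ} = F(s)/s with F(s) = 8/(s+11), so L{∫₀ᵗ 8·e^(-11τ) dτ} = 8/(s(s+11))

Final answer: 8/(s(s+11))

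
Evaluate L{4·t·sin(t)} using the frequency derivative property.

L{sin(t)} = 1/(s² + 1). By L{t·f(t)} = -F'(s): -d/ds[1/(s² + 1)] = -(1)·(-2s)/(s² + 1)² = 2s/(s² + 1)². Then L{4·t·sin(t)} = 4·2s/(s² + 1)² = 8s/(s² + 1)²

Final answer: 8s/(s² + 1)²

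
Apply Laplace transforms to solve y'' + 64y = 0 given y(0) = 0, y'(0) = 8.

L{y''} + 64L{y} = 0. s²Y - 0 - 8 + 64Y = 0. Y(s² + 64) = 8. Y = (8)/(s² + 64). Inverting: y(t) = sin(8t)

Final answer: y(t) = sin(8t)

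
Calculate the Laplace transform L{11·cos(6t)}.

L{cos(ωt)} = s/(s² + ω²), so L{cos(6t)} = s/(s² + 36). Then L{11·cos(6t)} = 11·s/(s² + 36) = 11s/(s² + 36)

Final answer: 11s/(s² + 36)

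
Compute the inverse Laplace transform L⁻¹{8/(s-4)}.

L⁻¹{1/(s-a)} = e^(at), so L⁻¹{1/(s-4)} = e^(4t), and L⁻¹{8/(s-4)} = 8·e^(4t)

Final answer: 8·e^(4t)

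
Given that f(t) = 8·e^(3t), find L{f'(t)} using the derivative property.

f(0) = 8, F(s) = 8/(s-3). L{f'(t)} = s·F(s) - f(0) = 8s/(s-3) - 8 = (8s - 8(s-3))/(s-3) = 24/(s-3)

Final answer: 24/(s-3)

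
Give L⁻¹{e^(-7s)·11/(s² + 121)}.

L⁻¹{11/(s² + 121)} = sin(11t). By the time shift theorem, L⁻¹{e^(-as)F(s)} = u(t-a)f(t-a) with a=7, so L⁻¹{e^(-7s)·11/(s² + 121)} = u(t-7)·sin(11(t-7))

Final answer: u(t-7)·sin(11(t-7))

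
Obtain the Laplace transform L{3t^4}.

L{3t^4} = 3 · L{t^4} = 3 · 24/s^5 = 72/s^5

Final answer: 72/s^5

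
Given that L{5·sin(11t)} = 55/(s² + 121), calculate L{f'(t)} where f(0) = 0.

L{f'(t)} = s·F(s) - f(0) = s·55/(s² + 121) - 0 = 55s/(s² + 121)

Final answer: 55s/(s² + 121)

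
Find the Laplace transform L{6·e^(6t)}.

L{e^(at)} = 1/(s-a), so L{e^(6t)} = 1/(s-6). Then L{6·e^(6t)} = 6/(s-6)

Final answer: 6/(s-6)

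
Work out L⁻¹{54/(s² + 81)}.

This is the form c·a/(s² + a²) with a = 9, c = 6. L⁻¹ = 6·sin(9t)

Final answer: 6·sin(9t)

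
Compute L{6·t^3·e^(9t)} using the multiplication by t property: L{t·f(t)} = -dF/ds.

Using L{t^n·e^(at)} = n!/(s-a)^(n+1), L{t^3·e^(9t)} = 6/(s-9)^4, so L{6·t^3·e^(9t)} = 6·6/(s-9)^4 = 36/(s-9)^4

Final answer: 36/(s-9)^4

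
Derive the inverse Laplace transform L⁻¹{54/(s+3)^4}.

L⁻¹{n!/(s-a)^(n+1)} = t^n·e^(at) with n=3, a=-3. So L⁻¹{6/(s+3)^4} = t^3·e^(-3t), and L⁻¹{54/(s+3)^4} = (54/6)·t^3·e^(-3t) = 9·t^3·e^(-3t)

Final answer: 9·t^3·e^(-3t)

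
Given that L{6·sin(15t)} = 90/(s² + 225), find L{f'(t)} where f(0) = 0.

L{f'(t)} = s·F(s) - f(0) = s·90/(s² + 225) - 0 = 90s/(s² + 225)

Final answer: 90s/(s² + 225)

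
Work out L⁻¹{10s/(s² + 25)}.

This is the form c·s/(s² + a²) with a = 5, c = 10. L⁻¹ = 10·cos(5t)

Final answer: 10·cos(5t)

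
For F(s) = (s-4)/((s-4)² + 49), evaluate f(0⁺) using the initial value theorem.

f(0⁺) = lim_{s→∞} sF(s) = lim_{s→∞} s(s-4)/((s-4)² + 49) = 1

Final answer: 1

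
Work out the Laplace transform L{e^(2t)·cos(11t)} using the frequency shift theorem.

Frequency shift: L{e^(at)f(t)} = F(s-a). L{e^(2t)·cos(11t)} = (s-2)/((s-2)² + 121)

Final answer: (s-2)/((s-2)² + 121)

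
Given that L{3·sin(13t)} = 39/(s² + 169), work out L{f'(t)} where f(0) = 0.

L{f'(t)} = s·F(s) - f(0) = s·39/(s² + 169) - 0 = 39s/(s² + 169)

Final answer: 39s/(s² + 169)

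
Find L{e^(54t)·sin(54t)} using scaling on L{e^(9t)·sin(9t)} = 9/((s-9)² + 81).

Scaling with a=6: L{e^(54t)·sin(54t)} = (1/6) · 9/((s/6-9)² + 81). Simplifying: 54/((s-54)² + 2916)

Final answer: 54/((s-54)² + 2916)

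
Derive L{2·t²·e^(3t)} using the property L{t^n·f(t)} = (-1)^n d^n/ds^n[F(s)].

L{e^(3t)} = 1/(s-3). d/ds[1/(s-3)] = -1/(s-3)². d²/ds²[1/(s-3)] = 2/(s-3)³. So L{t²·e^(3t)} = (-1)² · 2/(s-3)³ = 2/(s-3)³. Then L{2·t²·e^(3t)} = 2·2/(s-3)³ = 4/(s-3)³

Final answer: 4/(s-3)³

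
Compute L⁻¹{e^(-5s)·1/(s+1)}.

L⁻¹{1/(s+1)} = e^(-t). By the time shift theorem, L⁻¹{e^(-as)F(s)} = u(t-a)f(t-a) with a=5, so L⁻¹{e^(-5s)·1/(s+1)} = u(t-5)·e^(-(t-5))

Final answer: u(t-5)·e^(-(t-5))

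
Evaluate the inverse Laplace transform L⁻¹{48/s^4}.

L⁻¹{n!/s^(n+1)} = t^n with n=3. So L⁻¹{6/s^4} = t^3, and L⁻¹{48/s^4} = (48/6)·t^3 = 8·t^3

Final answer: 8·t^3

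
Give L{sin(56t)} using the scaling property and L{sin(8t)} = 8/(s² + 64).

Using L{f(at)} = (1/a)F(s/a) with a=7: L{sin(56t)} = (1/7) · 8/((s/7)² + 64) = (1/7) · 8·49/(s² + 3136) = 56/(s² + 3136)

Final answer: 56/(s² + 3136)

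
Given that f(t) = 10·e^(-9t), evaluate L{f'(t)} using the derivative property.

f(0) = 10, F(s) = 10/(s+9). L{f'(t)} = s·F(s) - f(0) = 10s/(s+9) - 10 = (10s - 10(s+9))/(s+9) = -90/(s+9)

Final answer: -90/(s+9)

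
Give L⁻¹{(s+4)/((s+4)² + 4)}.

Using frequency shift: L⁻¹{(s-a)/((s-a)² + b²)} = e^(at)cos(bt). Here a=-4, b=2

Final answer: e^(-4t)·cos(2t)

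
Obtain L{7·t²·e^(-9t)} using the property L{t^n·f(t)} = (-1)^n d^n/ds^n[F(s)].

L{e^(-9t)} = 1/(s+9). d/ds[1/(s+9)] = -1/(s+9)². d²/ds²[1/(s+9)] = 2/(s+9)³. So L{t²·e^(-9t)} = (-1)² · 2/(s+9)³ = 2/(s+9)³. Then L{7·t²·e^(-9t)} = 7·2/(s+9)³ = 14/(s+9)³

Final answer: 14/(s+9)³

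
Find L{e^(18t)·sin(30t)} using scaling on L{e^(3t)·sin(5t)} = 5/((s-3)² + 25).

Scaling with a=6: L{e^(18t)·sin(30t)} = (1/6) · 5/((s/6-3)² + 25). Simplifying: 30/((s-18)² + 900)

Final answer: 30/((s-18)² + 900)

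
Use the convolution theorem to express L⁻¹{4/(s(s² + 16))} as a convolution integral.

4/(s(s² + 16)) = (1/s)·(4/(s² + 16)) = L{1}·L{sin(4t)}. So f(t) = 1*(sin(4t)) = ∫₀ᵗ sin(4τ) dτ

Final answer: ∫₀ᵗ sin(4τ) dτ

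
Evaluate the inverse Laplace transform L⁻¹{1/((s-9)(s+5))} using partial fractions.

Decompose: A/(s-9) + B/(s+5). A = 1/14, B = -1/14. f(t) = (e^(9t) - e^(-5t))/14

Final answer: (e^(9t) - e^(-5t))/14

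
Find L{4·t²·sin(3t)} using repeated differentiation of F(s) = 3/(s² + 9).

F(s) = 3/(s² + 9). F'(s) = -6s/(s² + 9)². F''(s) = -6(9 - 3s²)/(s² + 9)³ = (18s² - 54)/(s² + 9)³. So L{t²·sin(3t)} = (-1)² F''(s) = (18s² - 54)/(s² + 9)³. Then L{4·t²·sin(3t)} = 4·(18s² - 54)/(s² + 9)³ = (72s² - 216)/(s² + 9)³

Final answer: (72s² - 216)/(s² + 9)³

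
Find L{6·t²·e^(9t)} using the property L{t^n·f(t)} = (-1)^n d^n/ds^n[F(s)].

L{e^(9t)} = 1/(s-9). d/ds[1/(s-9)] = -1/(s-9)². d²/ds²[1/(s-9)] = 2/(s-9)³. So L{t²·e^(9t)} = (-1)² · 2/(s-9)³ = 2/(s-9)³. Then L{6·t²·e^(9t)} = 6·2/(s-9)³ = 12/(s-9)³

Final answer: 12/(s-9)³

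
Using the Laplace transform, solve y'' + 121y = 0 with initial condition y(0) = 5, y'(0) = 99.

L{y''} + 121L{y} = 0. s²Y - 5s - 99 + 121Y = 0. Y(s² + 121) = 5s + 99. Y = (5s + 99)/(s² + 121). Inverting: y(t) = 5cos(11t) + 9sin(11t)

Final answer: y(t) = 5cos(11t) + 9sin(11t)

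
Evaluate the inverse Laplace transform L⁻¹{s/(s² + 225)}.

L⁻¹{s/(s² + 225)} = cos(15t)

Final answer: cos(15t)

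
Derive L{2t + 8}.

L{2t + 8} = 2·L{t} + 8·L{1} = 2/s² + 8/s

Final answer: 2/s² + 8/s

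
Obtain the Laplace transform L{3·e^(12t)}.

L{e^(at)} = 1/(s-a), so L{e^(12t)} = 1/(s-12). Then L{3·e^(12t)} = 3/(s-12)

Final answer: 3/(s-12)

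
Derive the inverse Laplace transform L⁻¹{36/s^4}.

L⁻¹{n!/s^(n+1)} = t^n with n=3. So L⁻¹{6/s^4} = t^3, and L⁻¹{36/s^4} = (36/6)·t^3 = 6·t^3

Final answer: 6·t^3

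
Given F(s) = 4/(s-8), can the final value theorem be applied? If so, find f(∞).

sF(s) = 4s/(s-8) has a pole at s = 8 in the right half-plane. Theorem does NOT apply (unstable system; f(t) = 4·e^(8t) grows without bound).

Final answer: Not applicable (unstable)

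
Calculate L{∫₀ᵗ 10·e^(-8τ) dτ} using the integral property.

L{∫₀ᵗ f(τ)dτ} = F(s)/s with F(s) = 10/(s+8), so L{∫₀ᵗ 10·e^(-8τ) dτ} = 10/(s(s+8))

Final answer: 10/(s(s+8))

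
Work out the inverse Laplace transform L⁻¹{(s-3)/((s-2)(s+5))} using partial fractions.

Using partial fractions, f(t) = (-e^(2t) + 8e^(-5t))/7

Final answer: (-e^(2t) + 8e^(-5t))/7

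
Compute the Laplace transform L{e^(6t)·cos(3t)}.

L{e^(at)·cos(ωt)} = (s-a)/((s-a)² + ω²), so L{e^(6t)·cos(3t)} = (s-6)/((s-6)² + 9)

Final answer: (s-6)/((s-6)² + 9)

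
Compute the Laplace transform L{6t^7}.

L{6t^7} = 6 · L{t^7} = 6 · 5040/s^8 = 30240/s^8

Final answer: 30240/s^8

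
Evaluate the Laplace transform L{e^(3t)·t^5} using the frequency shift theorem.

L{e^(at)·t^n} = n!/(s-a)^(n+1), so L{e^(3t)·t^5} = 120/(s-3)^6

Final answer: 120/(s-3)^6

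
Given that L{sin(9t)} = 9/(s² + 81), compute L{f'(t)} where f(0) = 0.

L{f'(t)} = s·F(s) - f(0) = s·9/(s² + 81) - 0 = 9s/(s² + 81)

Final answer: 9s/(s² + 81)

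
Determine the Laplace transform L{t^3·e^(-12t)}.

L{t^n·e^(at)} = n!/(s-a)^(n+1), so L{t^3·e^(-12t)} = 6/(s+12)^4

Final answer: 6/(s+12)^4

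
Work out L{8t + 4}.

L{8t + 4} = 8·L{t} + 4·L{1} = 8/s² + 4/s

Final answer: 8/s² + 4/s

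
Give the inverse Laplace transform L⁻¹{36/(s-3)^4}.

L⁻¹{n!/(s-a)^(n+1)} = t^n·e^(at) with n=3, a=3. So L⁻¹{6/(s-3)^4} = t^3·e^(3t), and L⁻¹{36/(s-3)^4} = (36/6)·t^3·e^(3t) = 6·t^3·e^(3t)

Final answer: 6·t^3·e^(3t)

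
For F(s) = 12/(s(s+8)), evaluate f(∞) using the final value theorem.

f(∞) = lim_{s→0} s·12/(s(s+8)) = lim_{s→0} 12/(s+8) = 12/8 = 3/2

Final answer: 3/2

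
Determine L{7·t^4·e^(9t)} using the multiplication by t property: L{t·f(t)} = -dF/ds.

Using L{t^n·e^(at)} = n!/(s-a)^(n+1), L{t^4·e^(9t)} = 24/(s-9)^5, so L{7·t^4·e^(9t)} = 7·24/(s-9)^5 = 168/(s-9)^5

Final answer: 168/(s-9)^5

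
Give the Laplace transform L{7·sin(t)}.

L{sin(ωt)} = ω/(s² + ω²), so L{sin(t)} = 1/(s² + 1). Then L{7·sin(t)} = 7·1/(s² + 1) = 7/(s² + 1)

Final answer: 7/(s² + 1)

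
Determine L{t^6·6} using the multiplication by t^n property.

L{6} = 6/s. d^1/ds^1[1/s] = -1/s². d^2/ds^2[1/s] = 2/s^3. d^3/ds^3[1/s] = -6/s^4. d^4/ds^4[1/s] = 24/s^5. d^5/ds^5[1/s] = -120/s^6. d^6/ds^6[1/s] = 720/s^7. So L{t^6} = (-1)^{6}·720/s^7 = 720/s^7. Then L{t^6·6} = 6·720/s^7 = 4320/s^7

Final answer: 4320/s^7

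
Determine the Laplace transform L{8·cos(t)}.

L{cos(ωt)} = s/(s² + ω²), so L{cos(t)} = s/(s² + 1). Then L{8·cos(t)} = 8·s/(s² + 1) = 8s/(s² + 1)

Final answer: 8s/(s² + 1)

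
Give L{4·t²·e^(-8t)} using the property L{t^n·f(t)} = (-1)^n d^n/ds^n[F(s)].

L{e^(-8t)} = 1/(s+8). d/ds[1/(s+8)] = -1/(s+8)². d²/ds²[1/(s+8)] = 2/(s+8)³. So L{t²·e^(-8t)} = (-1)² · 2/(s+8)³ = 2/(s+8)³. Then L{4·t²·e^(-8t)} = 4·2/(s+8)³ = 8/(s+8)³

Final answer: 8/(s+8)³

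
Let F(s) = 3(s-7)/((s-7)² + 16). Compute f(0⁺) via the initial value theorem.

f(0⁺) = lim_{s→∞} sF(s) = lim_{s→∞} 3s(s-7)/((s-7)² + 16) = 3

Final answer: 3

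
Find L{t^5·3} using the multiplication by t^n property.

L{3} = 3/s. d^1/ds^1[1/s] = -1/s². d^2/ds^2[1/s] = 2/s^3. d^3/ds^3[1/s] = -6/s^4. d^4/ds^4[1/s] = 24/s^5. d^5/ds^5[1/s] = -120/s^6. So L{t^5} = (-1)^{5}·-120/s^6 = 120/s^6. Then L{t^5·3} = 3·120/s^6 = 360/s^6

Final answer: 360/s^6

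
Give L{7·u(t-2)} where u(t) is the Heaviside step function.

L{u(t-a)} = e^(-as)/s. Here a=2, so L{u(t-2)} = e^(-2s)/s, and L{7·u(t-2)} = 7·e^(-2s)/s

Final answer: 7·e^(-2s)/s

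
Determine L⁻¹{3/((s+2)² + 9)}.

Form: b/((s-a)² + b²) → e^(at)sin(bt). With a=-2, b=3

Final answer: e^(-2t)·sin(3t)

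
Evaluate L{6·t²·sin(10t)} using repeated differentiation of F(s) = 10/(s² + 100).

F(s) = 10/(s² + 100). F'(s) = -20s/(s² + 100)². F''(s) = -20(100 - 3s²)/(s² + 100)³ = (60s² - 2000)/(s² + 100)³. So L{t²·sin(10t)} = (-1)² F''(s) = (60s² - 2000)/(s² + 100)³. Then L{6·t²·sin(10t)} = 6·(60s² - 2000)/(s² + 100)³ = (360s² - 12000)/(s² + 100)³

Final answer: (360s² - 12000)/(s² + 100)³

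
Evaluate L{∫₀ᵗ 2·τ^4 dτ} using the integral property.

L{∫₀ᵗ f(τ)dτ} = F(s)/s with f(t) = 2t^4. F(s) = 48/s^5, so L{∫₀ᵗ 2·τ^4 dτ} = (48/s^5)/s = 48/s^6. (Check: ∫₀ᵗ 2·τ^4 dτ = 2t^5/5.)

Final answer: 48/s^6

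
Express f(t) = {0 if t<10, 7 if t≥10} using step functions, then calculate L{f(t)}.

f(t) = 7·u(t-10). L{u(t-10)} = e^(-10s)/s, so L{f(t)} = 7·e^(-10s)/s

Final answer: 7·e^(-10s)/s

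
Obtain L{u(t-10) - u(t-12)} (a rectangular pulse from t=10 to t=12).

L{u(t-a)} = e^(-as)/s. L{u(t-10) - u(t-12)} = (e^(-10s) - e^(-12s))/s

Final answer: (e^(-10s) - e^(-12s))/s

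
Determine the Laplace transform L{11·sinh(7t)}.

L{sinh(ωt)} = ω/(s² - ω²), so L{sinh(7t)} = 7/(s² - 49). Then L{11·sinh(7t)} = 11·7/(s² - 49) = 77/(s² - 49)

Final answer: 77/(s² - 49)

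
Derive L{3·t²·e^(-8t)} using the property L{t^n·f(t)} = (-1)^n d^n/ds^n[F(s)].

L{e^(-8t)} = 1/(s+8). d/ds[1/(s+8)] = -1/(s+8)². d²/ds²[1/(s+8)] = 2/(s+8)³. So L{t²·e^(-8t)} = (-1)² · 2/(s+8)³ = 2/(s+8)³. Then L{3·t²·e^(-8t)} = 3·2/(s+8)³ = 6/(s+8)³

Final answer: 6/(s+8)³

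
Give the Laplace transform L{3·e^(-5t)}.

L{e^(at)} = 1/(s-a), so L{e^(-5t)} = 1/(s+5). Then L{3·e^(-5t)} = 3/(s+5)

Final answer: 3/(s+5)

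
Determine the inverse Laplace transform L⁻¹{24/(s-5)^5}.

L⁻¹{n!/(s-a)^(n+1)} = t^n·e^(at), so L⁻¹{24/(s-5)^5} = t^4·e^(5t)

Final answer: t^4·e^(5t)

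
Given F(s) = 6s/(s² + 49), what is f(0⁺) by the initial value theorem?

f(0⁺) = lim_{s→∞} s·6s/(s² + 49) = lim_{s→∞} 6s²/(s² + 49) = 6

Final answer: 6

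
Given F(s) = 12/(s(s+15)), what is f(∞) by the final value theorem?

f(∞) = lim_{s→0} s·12/(s(s+15)) = lim_{s→0} 12/(s+15) = 12/15 = 4/5

Final answer: 4/5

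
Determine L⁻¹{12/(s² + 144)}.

This is the form c·a/(s² + a²) with a = 12. L⁻¹ = sin(12t)

Final answer: sin(12t)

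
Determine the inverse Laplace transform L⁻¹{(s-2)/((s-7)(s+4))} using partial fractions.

Using partial fractions, f(t) = (5e^(7t) + 6e^(-4t))/11

Final answer: (5e^(7t) + 6e^(-4t))/11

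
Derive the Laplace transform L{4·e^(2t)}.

L{e^(at)} = 1/(s-a), so L{e^(2t)} = 1/(s-2). Then L{4·e^(2t)} = 4/(s-2)

Final answer: 4/(s-2)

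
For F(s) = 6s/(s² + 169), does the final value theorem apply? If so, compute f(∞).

The final value theorem requires all poles of sF(s) in the left half-plane. sF(s) = 6s²/(s² + 169) has poles at s = ±13i (imaginary axis). Theorem does NOT apply (oscillatory system).

Final answer: Not applicable (oscillatory)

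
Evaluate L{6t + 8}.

L{6t + 8} = 6·L{t} + 8·L{1} = 6/s² + 8/s

Final answer: 6/s² + 8/s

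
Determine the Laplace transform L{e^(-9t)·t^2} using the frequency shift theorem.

L{e^(at)·t^n} = n!/(s-a)^(n+1), so L{e^(-9t)·t^2} = 2/(s+9)^3

Final answer: 2/(s+9)^3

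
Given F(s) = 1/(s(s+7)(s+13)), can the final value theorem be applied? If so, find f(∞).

Poles of sF(s) = 1/((s+7)(s+13)) are at s = -7 and s = -13, both in the left half-plane. Theorem applies. f(∞) = lim_{s→0} sF(s) = 1/(7·13) = 1/91

Final answer: 1/91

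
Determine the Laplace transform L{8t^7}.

L{8t^7} = 8 · L{t^7} = 8 · 5040/s^8 = 40320/s^8

Final answer: 40320/s^8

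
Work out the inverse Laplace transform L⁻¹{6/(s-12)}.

L⁻¹{1/(s-a)} = e^(at), so L⁻¹{1/(s-12)} = e^(12t), and L⁻¹{6/(s-12)} = 6·e^(12t)

Final answer: 6·e^(12t)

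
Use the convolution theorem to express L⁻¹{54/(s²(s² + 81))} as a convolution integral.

54/(s²(s² + 81)) = (1/s²)·(54/(s² + 81)) = L{t}·L{6·sin(9t)}. So f(t) = t*(6·sin(9t)) = ∫₀ᵗ 6τ·sin(9(t-τ)) dτ

Final answer: ∫₀ᵗ 6τ·sin(9(t-τ)) dτ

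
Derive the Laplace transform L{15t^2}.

L{15t^2} = 15 · L{t^2} = 15 · 2/s^3 = 30/s^3

Final answer: 30/s^3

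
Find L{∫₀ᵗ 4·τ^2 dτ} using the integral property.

L{∫₀ᵗ f(τ)dτ} = F(s)/s with f(t) = 4t^2. F(s) = 8/s^3, so L{∫₀ᵗ 4·τ^2 dτ} = (8/s^3)/s = 8/s^4. (Check: ∫₀ᵗ 4·τ^2 dτ = 4t^3/3.)

Final answer: 8/s^4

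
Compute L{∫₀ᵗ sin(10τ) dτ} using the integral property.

L{∫₀ᵗ f(τ)dτ} = F(s)/s with F(s) = 10/(s² + 100), so the result is (10/(s² + 100))/s = 10/(s(s² + 100))

Final answer: 10/(s(s² + 100))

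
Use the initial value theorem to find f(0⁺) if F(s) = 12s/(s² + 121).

f(0⁺) = lim_{s→∞} s·12s/(s² + 121) = lim_{s→∞} 12s²/(s² + 121) = 12

Final answer: 12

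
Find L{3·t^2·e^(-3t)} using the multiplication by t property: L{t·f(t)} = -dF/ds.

Using L{t^n·e^(at)} = n!/(s-a)^(n+1), L{t^2·e^(-3t)} = 2/(s+3)^3, so L{3·t^2·e^(-3t)} = 3·2/(s+3)^3 = 6/(s+3)^3

Final answer: 6/(s+3)^3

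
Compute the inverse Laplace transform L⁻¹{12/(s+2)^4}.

L⁻¹{n!/(s-a)^(n+1)} = t^n·e^(at) with n=3, a=-2. So L⁻¹{6/(s+2)^4} = t^3·e^(-2t), and L⁻¹{12/(s+2)^4} = (12/6)·t^3·e^(-2t) = 2·t^3·e^(-2t)

Final answer: 2·t^3·e^(-2t)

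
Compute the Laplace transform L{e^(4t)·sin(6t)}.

L{e^(at)·sin(ωt)} = ω/((s-a)² + ω²), so L{e^(4t)·sin(6t)} = 6/((s-4)² + 36)

Final answer: 6/((s-4)² + 36)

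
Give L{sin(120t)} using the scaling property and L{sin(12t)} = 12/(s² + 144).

Using L{f(at)} = (1/a)F(s/a) with a=10: L{sin(120t)} = (1/10) · 12/((s/10)² + 144) = (1/10) · 12·100/(s² + 14400) = 120/(s² + 14400)

Final answer: 120/(s² + 14400)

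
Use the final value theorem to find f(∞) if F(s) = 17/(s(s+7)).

f(∞) = lim_{s→0} s·17/(s(s+7)) = lim_{s→0} 17/(s+7) = 17/7 = 17/7

Final answer: 17/7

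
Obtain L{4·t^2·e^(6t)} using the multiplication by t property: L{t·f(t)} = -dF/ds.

Using L{t^n·e^(at)} = n!/(s-a)^(n+1), L{t^2·e^(6t)} = 2/(s-6)^3, so L{4·t^2·e^(6t)} = 4·2/(s-6)^3 = 8/(s-6)^3

Final answer: 8/(s-6)^3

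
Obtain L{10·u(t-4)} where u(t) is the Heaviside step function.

L{u(t-a)} = e^(-as)/s. Here a=4, so L{u(t-4)} = e^(-4s)/s, and L{10·u(t-4)} = 10·e^(-4s)/s

Final answer: 10·e^(-4s)/s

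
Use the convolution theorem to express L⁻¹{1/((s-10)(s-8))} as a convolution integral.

1/((s-10)(s-8)) = (1/(s-10))·(1/(s-8)) = L{e^(10t)}·L{e^(8t)}. So f(t) = e^(10t)*e^(8t) = ∫₀ᵗ e^(10τ)·e^(8(t-τ)) dτ

Final answer: ∫₀ᵗ e^(10τ)·e^(8(t-τ)) dτ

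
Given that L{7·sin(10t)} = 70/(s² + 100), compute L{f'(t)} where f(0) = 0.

L{f'(t)} = s·F(s) - f(0) = s·70/(s² + 100) - 0 = 70s/(s² + 100)

Final answer: 70s/(s² + 100)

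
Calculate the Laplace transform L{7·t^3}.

L{t^n} = n!/s^(n+1), so L{t^3} = 6/s^4. Then L{7·t^3} = 7·6/s^4 = 42/s^4

Final answer: 42/s^4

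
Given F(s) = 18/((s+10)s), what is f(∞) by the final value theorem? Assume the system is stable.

f(∞) = lim_{s→0} sF(s) = lim_{s→0} 18/(s+10) = 9/5

Final answer: 9/5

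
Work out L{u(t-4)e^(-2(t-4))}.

u(t-a)f(t-a) with f(t)=e^(-2t). L{e^(-2t)} = 1/(s+2). By time shift: e^(-4s)/(s+2)

Final answer: e^(-4s)/(s+2)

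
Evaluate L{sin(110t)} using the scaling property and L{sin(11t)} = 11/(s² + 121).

Using L{f(at)} = (1/a)F(s/a) with a=10: L{sin(110t)} = (1/10) · 11/((s/10)² + 121) = (1/10) · 11·100/(s² + 12100) = 110/(s² + 12100)

Final answer: 110/(s² + 12100)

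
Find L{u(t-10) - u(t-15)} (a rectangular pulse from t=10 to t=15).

L{u(t-a)} = e^(-as)/s. L{u(t-10) - u(t-15)} = (e^(-10s) - e^(-15s))/s

Final answer: (e^(-10s) - e^(-15s))/s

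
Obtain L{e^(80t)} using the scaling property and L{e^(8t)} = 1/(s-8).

Using L{f(at)} = (1/a)F(s/a) with a=10 and f(t) = e^(8t): L{e^(80t)} = (1/10) · 1/((s/10)-8) = (1/10) · 10/(s-80) = 1/(s-80)

Final answer: 1/(s-80)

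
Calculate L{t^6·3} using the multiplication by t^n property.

L{3} = 3/s. d^1/ds^1[1/s] = -1/s². d^2/ds^2[1/s] = 2/s^3. d^3/ds^3[1/s] = -6/s^4. d^4/ds^4[1/s] = 24/s^5. d^5/ds^5[1/s] = -120/s^6. d^6/ds^6[1/s] = 720/s^7. So L{t^6} = (-1)^{6}·720/s^7 = 720/s^7. Then L{t^6·3} = 3·720/s^7 = 2160/s^7

Final answer: 2160/s^7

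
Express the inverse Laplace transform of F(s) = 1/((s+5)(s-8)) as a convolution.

1/((s+5)(s-8)) = (1/(s+5))·(1/(s-8)) = L{e^(-5t)}·L{e^(8t)}. So f(t) = e^(-5t)*e^(8t) = ∫₀ᵗ e^(-5τ)·e^(8(t-τ)) dτ

Final answer: ∫₀ᵗ e^(-5τ)·e^(8(t-τ)) dτ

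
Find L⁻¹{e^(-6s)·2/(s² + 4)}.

L⁻¹{2/(s² + 4)} = sin(2t). By the time shift theorem, L⁻¹{e^(-as)F(s)} = u(t-a)f(t-a) with a=6, so L⁻¹{e^(-6s)·2/(s² + 4)} = u(t-6)·sin(2(t-6))

Final answer: u(t-6)·sin(2(t-6))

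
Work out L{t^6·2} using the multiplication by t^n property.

L{2} = 2/s. d^1/ds^1[1/s] = -1/s². d^2/ds^2[1/s] = 2/s^3. d^3/ds^3[1/s] = -6/s^4. d^4/ds^4[1/s] = 24/s^5. d^5/ds^5[1/s] = -120/s^6. d^6/ds^6[1/s] = 720/s^7. So L{t^6} = (-1)^{6}·720/s^7 = 720/s^7. Then L{t^6·2} = 2·720/s^7 = 1440/s^7

Final answer: 1440/s^7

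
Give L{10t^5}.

L{t^n} = n!/s^(n+1). So L{10t^5} = 10·5!/s^6 = 1200/s^6

Final answer: 1200/s^6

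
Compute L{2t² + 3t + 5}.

L{2t² + 3t + 5} = 2·2/s³ + 3/s² + 5/s = 4/s³ + 3/s² + 5/s

Final answer: 4/s³ + 3/s² + 5/s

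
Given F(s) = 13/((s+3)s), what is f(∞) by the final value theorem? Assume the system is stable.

f(∞) = lim_{s→0} sF(s) = lim_{s→0} 13/(s+3) = 13/3

Final answer: 13/3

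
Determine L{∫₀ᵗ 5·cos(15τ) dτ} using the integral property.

L{∫₀ᵗ f(τ)dτ} = F(s)/s with F(s) = 5s/(s² + 225), so the result is (5s/(s² + 225))/s = 5/(s² + 225)

Final answer: 5/(s² + 225)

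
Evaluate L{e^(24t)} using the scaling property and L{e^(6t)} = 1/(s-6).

Using L{f(at)} = (1/a)F(s/a) with a=4 and f(t) = e^(6t): L{e^(24t)} = (1/4) · 1/((s/4)-6) = (1/4) · 4/(s-24) = 1/(s-24)

Final answer: 1/(s-24)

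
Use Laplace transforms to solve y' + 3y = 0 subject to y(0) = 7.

L{y'} + 3L{y} = 0. sY - 7 + 3Y = 0. Y(s+3) = 7. Y = 7/(s+3)

Final answer: y(t) = 7e^(-3t)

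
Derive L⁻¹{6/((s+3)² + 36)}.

Form: b/((s-a)² + b²) → e^(at)sin(bt). With a=-3, b=6

Final answer: e^(-3t)·sin(6t)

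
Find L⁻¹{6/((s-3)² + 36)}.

Form: b/((s-a)² + b²) → e^(at)sin(bt). With a=3, b=6

Final answer: e^(3t)·sin(6t)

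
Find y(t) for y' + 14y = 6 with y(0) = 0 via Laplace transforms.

sY + 14Y = 6/s. Y = 6/(s(s+14)). Partial fractions: Y = 3/7/s - 3/7/(s+14)

Final answer: y(t) = 3/7(1 - e^(-14t))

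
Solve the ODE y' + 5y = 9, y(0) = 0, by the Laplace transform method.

sY + 5Y = 9/s. Y = 9/(s(s+5)). Partial fractions: Y = 9/5/s - 9/5/(s+5)

Final answer: y(t) = 9/5(1 - e^(-5t))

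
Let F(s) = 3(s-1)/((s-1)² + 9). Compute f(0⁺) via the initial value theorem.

f(0⁺) = lim_{s→∞} sF(s) = lim_{s→∞} 3s(s-1)/((s-1)² + 9) = 3

Final answer: 3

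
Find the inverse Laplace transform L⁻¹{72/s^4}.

L⁻¹{n!/s^(n+1)} = t^n with n=3. So L⁻¹{6/s^4} = t^3, and L⁻¹{72/s^4} = (72/6)·t^3 = 12·t^3

Final answer: 12·t^3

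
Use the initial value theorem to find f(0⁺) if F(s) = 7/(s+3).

f(0⁺) = lim_{s→∞} s·7/(s+3) = lim_{s→∞} 7s/(s+3) = 7

Final answer: 7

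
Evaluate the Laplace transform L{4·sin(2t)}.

L{sin(ωt)} = ω/(s² + ω²), so L{sin(2t)} = 2/(s² + 4). Then L{4·sin(2t)} = 4·2/(s² + 4) = 8/(s² + 4)

Final answer: 8/(s² + 4)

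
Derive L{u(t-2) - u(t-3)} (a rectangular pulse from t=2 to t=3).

L{u(t-a)} = e^(-as)/s. L{u(t-2) - u(t-3)} = (e^(-2s) - e^(-3s))/s

Final answer: (e^(-2s) - e^(-3s))/s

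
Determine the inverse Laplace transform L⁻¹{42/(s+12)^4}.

L⁻¹{n!/(s-a)^(n+1)} = t^n·e^(at) with n=3, a=-12. So L⁻¹{6/(s+12)^4} = t^3·e^(-12t), and L⁻¹{42/(s+12)^4} = (42/6)·t^3·e^(-12t) = 7·t^3·e^(-12t)

Final answer: 7·t^3·e^(-12t)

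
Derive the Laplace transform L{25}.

L{25} = 25 · L{1} = 25/s

Final answer: 25/s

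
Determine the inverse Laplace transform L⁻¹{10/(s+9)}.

L⁻¹{1/(s-a)} = e^(at), so L⁻¹{1/(s+9)} = e^(-9t), and L⁻¹{10/(s+9)} = 10·e^(-9t)

Final answer: 10·e^(-9t)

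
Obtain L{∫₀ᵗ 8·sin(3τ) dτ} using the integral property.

L{∫₀ᵗ f(τ)dτ} = F(s)/s with F(s) = 24/(s² + 9), so the result is (24/(s² + 9))/s = 24/(s(s² + 9))

Final answer: 24/(s(s² + 9))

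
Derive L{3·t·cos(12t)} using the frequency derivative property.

L{cos(12t)} = s/(s² + 144). Derivative: d/ds[s/(s² + 144)] = [(s² + 144) - s·2s]/(s² + 144)² = (144 - s²)/(s² + 144)². So L{t·cos(12t)} = -F'(s) = (s² - 144)/(s² + 144)². Then L{3·t·cos(12t)} = 3·(s² - 144)/(s² + 144)²

Final answer: 3·(s² - 144)/(s² + 144)²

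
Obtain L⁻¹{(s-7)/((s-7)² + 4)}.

Using frequency shift: L⁻¹{(s-a)/((s-a)² + b²)} = e^(at)cos(bt). Here a=7, b=2

Final answer: e^(7t)·cos(2t)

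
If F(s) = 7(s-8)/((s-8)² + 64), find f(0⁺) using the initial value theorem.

f(0⁺) = lim_{s→∞} sF(s) = lim_{s→∞} 7s(s-8)/((s-8)² + 64) = 7

Final answer: 7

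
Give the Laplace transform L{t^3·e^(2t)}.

L{t^n·e^(at)} = n!/(s-a)^(n+1), so L{t^3·e^(2t)} = 6/(s-2)^4

Final answer: 6/(s-2)^4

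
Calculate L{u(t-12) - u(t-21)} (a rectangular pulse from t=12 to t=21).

L{u(t-a)} = e^(-as)/s. L{u(t-12) - u(t-21)} = (e^(-12s) - e^(-21s))/s

Final answer: (e^(-12s) - e^(-21s))/s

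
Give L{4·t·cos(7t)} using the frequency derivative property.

L{cos(7t)} = s/(s² + 49). Derivative: d/ds[s/(s² + 49)] = [(s² + 49) - s·2s]/(s² + 49)² = (49 - s²)/(s² + 49)². So L{t·cos(7t)} = -F'(s) = (s² - 49)/(s² + 49)². Then L{4·t·cos(7t)} = 4·(s² - 49)/(s² + 49)²

Final answer: 4·(s² - 49)/(s² + 49)²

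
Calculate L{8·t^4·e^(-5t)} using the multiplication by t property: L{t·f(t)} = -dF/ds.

Using L{t^n·e^(at)} = n!/(s-a)^(n+1), L{t^4·e^(-5t)} = 24/(s+5)^5, so L{8·t^4·e^(-5t)} = 8·24/(s+5)^5 = 192/(s+5)^5

Final answer: 192/(s+5)^5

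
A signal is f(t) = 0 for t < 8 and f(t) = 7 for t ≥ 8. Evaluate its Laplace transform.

f(t) = 7·u(t-8). L{u(t-8)} = e^(-8s)/s, so L{f(t)} = 7·e^(-8s)/s

Final answer: 7·e^(-8s)/s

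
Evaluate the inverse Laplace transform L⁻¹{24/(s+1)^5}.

L⁻¹{n!/(s-a)^(n+1)} = t^n·e^(at), so L⁻¹{24/(s+1)^5} = t^4·e^(-t)

Final answer: t^4·e^(-t)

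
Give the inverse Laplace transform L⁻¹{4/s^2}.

L⁻¹{n!/s^(n+1)} = t^n with n=1. So L⁻¹{1/s^2} = t, and L⁻¹{4/s^2} = (4/1)·t = 4·t

Final answer: 4·t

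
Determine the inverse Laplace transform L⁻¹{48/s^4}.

L⁻¹{n!/s^(n+1)} = t^n with n=3. So L⁻¹{6/s^4} = t^3, and L⁻¹{48/s^4} = (48/6)·t^3 = 8·t^3

Final answer: 8·t^3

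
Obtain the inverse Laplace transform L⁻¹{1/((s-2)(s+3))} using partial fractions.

Decompose: A/(s-2) + B/(s+3). A = 1/5, B = -1/5. f(t) = (e^(2t) - e^(-3t))/5

Final answer: (e^(2t) - e^(-3t))/5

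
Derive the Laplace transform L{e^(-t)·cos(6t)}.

L{e^(at)·cos(ωt)} = (s-a)/((s-a)² + ω²), so L{e^(-t)·cos(6t)} = (s+1)/((s+1)² + 36)

Final answer: (s+1)/((s+1)² + 36)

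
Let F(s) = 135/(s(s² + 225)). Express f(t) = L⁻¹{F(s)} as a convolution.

135/(s(s² + 225)) = (1/s)·(135/(s² + 225)) = L{1}·L{9·sin(15t)}. So f(t) = 1*(9·sin(15t)) = ∫₀ᵗ 9·sin(15τ) dτ

Final answer: ∫₀ᵗ 9·sin(15τ) dτ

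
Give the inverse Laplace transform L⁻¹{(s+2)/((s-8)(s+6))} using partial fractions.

Using partial fractions, f(t) = (10e^(8t) + 4e^(-6t))/14

Final answer: (10e^(8t) + 4e^(-6t))/14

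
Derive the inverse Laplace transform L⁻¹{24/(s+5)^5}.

L⁻¹{n!/(s-a)^(n+1)} = t^n·e^(at) with n=4, a=-5. So L⁻¹{24/(s+5)^5} = t^4·e^(-5t)

Final answer: t^4·e^(-5t)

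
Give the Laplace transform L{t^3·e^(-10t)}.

L{t^n·e^(at)} = n!/(s-a)^(n+1), so L{t^3·e^(-10t)} = 6/(s+10)^4

Final answer: 6/(s+10)^4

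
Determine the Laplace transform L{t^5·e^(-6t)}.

L{t^n·e^(at)} = n!/(s-a)^(n+1), so L{t^5·e^(-6t)} = 120/(s+6)^6

Final answer: 120/(s+6)^6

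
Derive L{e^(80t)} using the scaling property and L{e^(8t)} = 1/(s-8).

Using L{f(at)} = (1/a)F(s/a) with a=10 and f(t) = e^(8t): L{e^(80t)} = (1/10) · 1/((s/10)-8) = (1/10) · 10/(s-80) = 1/(s-80)

Final answer: 1/(s-80)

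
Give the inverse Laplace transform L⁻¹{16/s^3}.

L⁻¹{n!/s^(n+1)} = t^n with n=2. So L⁻¹{2/s^3} = t^2, and L⁻¹{16/s^3} = (16/2)·t^2 = 8·t^2

Final answer: 8·t^2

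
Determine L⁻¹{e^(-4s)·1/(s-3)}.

L⁻¹{1/(s-3)} = e^(3t). By the time shift theorem, L⁻¹{e^(-as)F(s)} = u(t-a)f(t-a) with a=4, so L⁻¹{e^(-4s)·1/(s-3)} = u(t-4)·e^(3(t-4))

Final answer: u(t-4)·e^(3(t-4))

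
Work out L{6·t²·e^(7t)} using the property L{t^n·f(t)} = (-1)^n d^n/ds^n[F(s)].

L{e^(7t)} = 1/(s-7). d/ds[1/(s-7)] = -1/(s-7)². d²/ds²[1/(s-7)] = 2/(s-7)³. So L{t²·e^(7t)} = (-1)² · 2/(s-7)³ = 2/(s-7)³. Then L{6·t²·e^(7t)} = 6·2/(s-7)³ = 12/(s-7)³

Final answer: 12/(s-7)³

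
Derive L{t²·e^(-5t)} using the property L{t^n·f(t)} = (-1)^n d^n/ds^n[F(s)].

L{e^(-5t)} = 1/(s+5). d/ds[1/(s+5)] = -1/(s+5)². d²/ds²[1/(s+5)] = 2/(s+5)³. So L{t²·e^(-5t)} = (-1)² · 2/(s+5)³ = 2/(s+5)³

Final answer: 2/(s+5)³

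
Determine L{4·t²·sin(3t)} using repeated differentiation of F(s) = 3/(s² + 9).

F(s) = 3/(s² + 9). F'(s) = -6s/(s² + 9)². F''(s) = -6(9 - 3s²)/(s² + 9)³ = (18s² - 54)/(s² + 9)³. So L{t²·sin(3t)} = (-1)² F''(s) = (18s² - 54)/(s² + 9)³. Then L{4·t²·sin(3t)} = 4·(18s² - 54)/(s² + 9)³ = (72s² - 216)/(s² + 9)³

Final answer: (72s² - 216)/(s² + 9)³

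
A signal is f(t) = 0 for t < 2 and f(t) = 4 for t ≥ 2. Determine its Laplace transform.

f(t) = 4·u(t-2). L{u(t-2)} = e^(-2s)/s, so L{f(t)} = 4·e^(-2s)/s

Final answer: 4·e^(-2s)/s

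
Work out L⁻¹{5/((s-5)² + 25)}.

Form: b/((s-a)² + b²) → e^(at)sin(bt). With a=5, b=5

Final answer: e^(5t)·sin(5t)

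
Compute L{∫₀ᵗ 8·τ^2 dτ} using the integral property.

L{∫₀ᵗ f(τ)dτ} = F(s)/s with f(t) = 8t^2. F(s) = 16/s^3, so L{∫₀ᵗ 8·τ^2 dτ} = (16/s^3)/s = 16/s^4. (Check: ∫₀ᵗ 8·τ^2 dτ = 8t^3/3.)

Final answer: 16/s^4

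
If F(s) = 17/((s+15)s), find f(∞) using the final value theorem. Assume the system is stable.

f(∞) = lim_{s→0} sF(s) = lim_{s→0} 17/(s+15) = 17/15

Final answer: 17/15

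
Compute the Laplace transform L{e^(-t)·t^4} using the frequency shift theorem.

L{e^(at)·t^n} = n!/(s-a)^(n+1), so L{e^(-t)·t^4} = 24/(s+1)^5

Final answer: 24/(s+1)^5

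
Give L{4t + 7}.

L{4t + 7} = 4·L{t} + 7·L{1} = 4/s² + 7/s

Final answer: 4/s² + 7/s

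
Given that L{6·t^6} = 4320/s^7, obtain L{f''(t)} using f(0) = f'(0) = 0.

L{f''(t)} = s²F(s) - sf(0) - f'(0) = s²·4320/s^7 - 0 - 0 = 4320/s^5

Final answer: 4320/s^5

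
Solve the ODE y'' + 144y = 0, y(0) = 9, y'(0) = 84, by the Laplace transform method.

L{y''} + 144L{y} = 0. s²Y - 9s - 84 + 144Y = 0. Y(s² + 144) = 9s + 84. Y = (9s + 84)/(s² + 144). Inverting: y(t) = 9cos(12t) + 7sin(12t)

Final answer: y(t) = 9cos(12t) + 7sin(12t)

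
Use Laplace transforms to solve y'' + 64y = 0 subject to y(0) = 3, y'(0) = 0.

L{y''} + 64L{y} = 0. s²Y - 3s - 0 + 64Y = 0. Y(s² + 64) = 3s. Y = (3s)/(s² + 64). Inverting: y(t) = 3cos(8t)

Final answer: y(t) = 3cos(8t)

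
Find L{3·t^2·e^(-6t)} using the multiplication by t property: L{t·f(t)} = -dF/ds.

Using L{t^n·e^(at)} = n!/(s-a)^(n+1), L{t^2·e^(-6t)} = 2/(s+6)^3, so L{3·t^2·e^(-6t)} = 3·2/(s+6)^3 = 6/(s+6)^3

Final answer: 6/(s+6)^3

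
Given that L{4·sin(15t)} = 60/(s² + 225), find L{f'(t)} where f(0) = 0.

L{f'(t)} = s·F(s) - f(0) = s·60/(s² + 225) - 0 = 60s/(s² + 225)

Final answer: 60s/(s² + 225)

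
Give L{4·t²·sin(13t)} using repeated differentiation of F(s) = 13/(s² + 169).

F(s) = 13/(s² + 169). F'(s) = -26s/(s² + 169)². F''(s) = -26(169 - 3s²)/(s² + 169)³ = (78s² - 4394)/(s² + 169)³. So L{t²·sin(13t)} = (-1)² F''(s) = (78s² - 4394)/(s² + 169)³. Then L{4·t²·sin(13t)} = 4·(78s² - 4394)/(s² + 169)³ = (312s² - 17576)/(s² + 169)³

Final answer: (312s² - 17576)/(s² + 169)³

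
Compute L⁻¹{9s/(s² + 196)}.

This is the form c·s/(s² + a²) with a = 14, c = 9. L⁻¹ = 9·cos(14t)

Final answer: 9·cos(14t)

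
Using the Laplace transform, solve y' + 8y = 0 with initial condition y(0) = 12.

L{y'} + 8L{y} = 0. sY - 12 + 8Y = 0. Y(s+8) = 12. Y = 12/(s+8)

Final answer: y(t) = 12e^(-8t)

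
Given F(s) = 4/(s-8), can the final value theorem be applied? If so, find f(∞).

sF(s) = 4s/(s-8) has a pole at s = 8 in the right half-plane. Theorem does NOT apply (unstable system; f(t) = 4·e^(8t) grows without bound).

Final answer: Not applicable (unstable)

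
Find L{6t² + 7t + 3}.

L{6t² + 7t + 3} = 6·2/s³ + 7/s² + 3/s = 12/s³ + 7/s² + 3/s

Final answer: 12/s³ + 7/s² + 3/s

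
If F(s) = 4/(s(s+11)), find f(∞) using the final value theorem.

f(∞) = lim_{s→0} s·4/(s(s+11)) = lim_{s→0} 4/(s+11) = 4/11 = 4/11

Final answer: 4/11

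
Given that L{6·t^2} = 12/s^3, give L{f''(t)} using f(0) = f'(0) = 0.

L{f''(t)} = s²F(s) - sf(0) - f'(0) = s²·12/s^3 - 0 - 0 = 12/s

Final answer: 12/s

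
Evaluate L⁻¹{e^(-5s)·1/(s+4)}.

L⁻¹{1/(s+4)} = e^(-4t). By the time shift theorem, L⁻¹{e^(-as)F(s)} = u(t-a)f(t-a) with a=5, so L⁻¹{e^(-5s)·1/(s+4)} = u(t-5)·e^(-4(t-5))

Final answer: u(t-5)·e^(-4(t-5))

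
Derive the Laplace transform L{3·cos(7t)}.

L{cos(ωt)} = s/(s² + ω²), so L{cos(7t)} = s/(s² + 49). Then L{3·cos(7t)} = 3·s/(s² + 49) = 3s/(s² + 49)

Final answer: 3s/(s² + 49)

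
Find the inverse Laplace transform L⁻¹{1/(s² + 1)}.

L⁻¹{1/(s² + 1)} = sin(t)

Final answer: sin(t)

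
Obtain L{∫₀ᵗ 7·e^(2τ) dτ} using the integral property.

L{∫₀ᵗ f(τ)dτ} = F(s)/s with F(s) = 7/(s-2), so L{∫₀ᵗ 7·e^(2τ) dτ} = 7/(s(s-2))

Final answer: 7/(s(s-2))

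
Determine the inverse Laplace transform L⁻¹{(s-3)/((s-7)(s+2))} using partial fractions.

Using partial fractions, f(t) = (4e^(7t) + 5e^(-2t))/9

Final answer: (4e^(7t) + 5e^(-2t))/9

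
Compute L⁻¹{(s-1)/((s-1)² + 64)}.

Using frequency shift: L⁻¹{(s-a)/((s-a)² + b²)} = e^(at)cos(bt). Here a=1, b=8

Final answer: e^t·cos(8t)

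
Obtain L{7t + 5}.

L{7t + 5} = 7·L{t} + 5·L{1} = 7/s² + 5/s

Final answer: 7/s² + 5/s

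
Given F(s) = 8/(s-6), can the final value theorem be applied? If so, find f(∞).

sF(s) = 8s/(s-6) has a pole at s = 6 in the right half-plane. Theorem does NOT apply (unstable system; f(t) = 8·e^(6t) grows without bound).

Final answer: Not applicable (unstable)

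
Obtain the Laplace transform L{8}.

L{8} = 8 · L{1} = 8/s

Final answer: 8/s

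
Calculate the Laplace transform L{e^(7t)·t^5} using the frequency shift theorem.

L{e^(at)·t^n} = n!/(s-a)^(n+1), so L{e^(7t)·t^5} = 120/(s-7)^6

Final answer: 120/(s-7)^6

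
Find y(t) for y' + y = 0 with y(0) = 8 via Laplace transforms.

L{y'} + L{y} = 0. sY - 8 + Y = 0. Y(s+1) = 8. Y = 8/(s+1)

Final answer: y(t) = 8e^(-t)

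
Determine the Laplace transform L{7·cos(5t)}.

L{cos(ωt)} = s/(s² + ω²), so L{cos(5t)} = s/(s² + 25). Then L{7·cos(5t)} = 7·s/(s² + 25) = 7s/(s² + 25)

Final answer: 7s/(s² + 25)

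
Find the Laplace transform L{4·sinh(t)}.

L{sinh(ωt)} = ω/(s² - ω²), so L{sinh(t)} = 1/(s² - 1). Then L{4·sinh(t)} = 4·1/(s² - 1) = 4/(s² - 1)

Final answer: 4/(s² - 1)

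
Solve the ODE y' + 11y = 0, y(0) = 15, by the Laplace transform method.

L{y'} + 11L{y} = 0. sY - 15 + 11Y = 0. Y(s+11) = 15. Y = 15/(s+11)

Final answer: y(t) = 15e^(-11t)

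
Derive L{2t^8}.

L{t^n} = n!/s^(n+1). So L{2t^8} = 2·8!/s^9 = 80640/s^9

Final answer: 80640/s^9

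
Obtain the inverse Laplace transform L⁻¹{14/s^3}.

L⁻¹{n!/s^(n+1)} = t^n with n=2. So L⁻¹{2/s^3} = t^2, and L⁻¹{14/s^3} = (14/2)·t^2 = 7·t^2

Final answer: 7·t^2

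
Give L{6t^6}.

L{t^n} = n!/s^(n+1). So L{6t^6} = 6·6!/s^7 = 4320/s^7

Final answer: 4320/s^7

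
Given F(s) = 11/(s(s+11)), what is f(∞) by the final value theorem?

f(∞) = lim_{s→0} s·11/(s(s+11)) = lim_{s→0} 11/(s+11) = 11/11 = 1

Final answer: 1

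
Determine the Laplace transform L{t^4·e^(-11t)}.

L{t^n·e^(at)} = n!/(s-a)^(n+1), so L{t^4·e^(-11t)} = 24/(s+11)^5

Final answer: 24/(s+11)^5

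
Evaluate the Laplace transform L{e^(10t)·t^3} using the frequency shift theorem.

L{e^(at)·t^n} = n!/(s-a)^(n+1), so L{e^(10t)·t^3} = 6/(s-10)^4

Final answer: 6/(s-10)^4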